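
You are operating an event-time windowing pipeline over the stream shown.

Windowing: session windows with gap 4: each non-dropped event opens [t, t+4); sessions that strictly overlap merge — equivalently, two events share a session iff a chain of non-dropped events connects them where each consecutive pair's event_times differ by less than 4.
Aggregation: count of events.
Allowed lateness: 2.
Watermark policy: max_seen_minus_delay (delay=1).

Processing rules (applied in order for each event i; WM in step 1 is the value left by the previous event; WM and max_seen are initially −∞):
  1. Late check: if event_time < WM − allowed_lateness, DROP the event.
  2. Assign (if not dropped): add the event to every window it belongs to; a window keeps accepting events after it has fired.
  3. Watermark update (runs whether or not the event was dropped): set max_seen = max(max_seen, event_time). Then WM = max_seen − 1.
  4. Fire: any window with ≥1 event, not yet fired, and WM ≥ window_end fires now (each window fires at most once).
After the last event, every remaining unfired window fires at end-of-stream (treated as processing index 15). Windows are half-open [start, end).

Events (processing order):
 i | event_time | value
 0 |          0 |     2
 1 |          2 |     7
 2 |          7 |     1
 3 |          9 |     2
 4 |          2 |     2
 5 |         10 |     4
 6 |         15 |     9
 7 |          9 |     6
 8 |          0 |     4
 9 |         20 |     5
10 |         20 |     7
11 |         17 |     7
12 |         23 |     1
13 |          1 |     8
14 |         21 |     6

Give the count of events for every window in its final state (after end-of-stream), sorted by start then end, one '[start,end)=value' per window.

[0,6)=2 [7,14)=3 [15,27)=6

i=0 t=0 v=2: → [0,4); WM=-1
i=1 t=2 v=7: → [0,6); WM=1
i=2 t=7 v=1: → [7,11); WM=6
i=3 t=9 v=2: → [7,13); WM=8
i=4 t=2 v=2: DROP (t<8-2); WM=8
i=5 t=10 v=4: → [7,14); WM=9
i=6 t=15 v=9: → [15,19); WM=14
i=7 t=9 v=6: DROP (t<14-2); WM=14
i=8 t=0 v=4: DROP (t<14-2); WM=14
i=9 t=20 v=5: → [20,24); WM=19
i=10 t=20 v=7: → [20,24); WM=19
i=11 t=17 v=7: → [15,24); WM=19
i=12 t=23 v=1: → [15,27); WM=22
i=13 t=1 v=8: DROP (t<22-2); WM=22
i=14 t=21 v=6: → [15,27); WM=22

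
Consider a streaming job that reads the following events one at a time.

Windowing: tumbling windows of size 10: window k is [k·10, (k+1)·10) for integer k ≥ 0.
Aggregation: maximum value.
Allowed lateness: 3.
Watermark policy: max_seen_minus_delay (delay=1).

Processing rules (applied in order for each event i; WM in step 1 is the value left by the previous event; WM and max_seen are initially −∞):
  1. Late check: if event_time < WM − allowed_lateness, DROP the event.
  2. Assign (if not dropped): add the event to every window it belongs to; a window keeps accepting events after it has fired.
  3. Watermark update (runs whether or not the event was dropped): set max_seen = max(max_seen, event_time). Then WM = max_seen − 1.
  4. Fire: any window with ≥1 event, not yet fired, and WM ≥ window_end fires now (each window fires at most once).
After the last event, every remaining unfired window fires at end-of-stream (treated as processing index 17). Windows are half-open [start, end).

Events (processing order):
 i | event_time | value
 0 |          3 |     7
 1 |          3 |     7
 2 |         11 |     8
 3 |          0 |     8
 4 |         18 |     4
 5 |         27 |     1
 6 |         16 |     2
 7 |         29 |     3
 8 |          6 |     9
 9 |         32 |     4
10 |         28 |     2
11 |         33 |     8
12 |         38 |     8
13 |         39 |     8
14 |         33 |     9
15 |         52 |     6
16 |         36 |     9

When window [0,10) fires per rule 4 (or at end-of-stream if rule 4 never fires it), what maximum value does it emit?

i=0 t=3 v=7: → [0,10); WM=2
i=1 t=3 v=7: → [0,10); WM=2
i=2 t=11 v=8: → [10,20); WM=10; [0,10) fires=7
i=3 t=0 v=8: DROP (t<10-3); WM=10
i=4 t=18 v=4: → [10,20); WM=17
i=5 t=27 v=1: → [20,30); WM=26; [10,20) fires=8
i=6 t=16 v=2: DROP (t<26-3); WM=26
i=7 t=29 v=3: → [20,30); WM=28
i=8 t=6 v=9: DROP (t<28-3); WM=28
i=9 t=32 v=4: → [30,40); WM=31; [20,30) fires=3
i=10 t=28 v=2: → [20,30); WM=31
i=11 t=33 v=8: → [30,40); WM=32
i=12 t=38 v=8: → [30,40); WM=37
i=13 t=39 v=8: → [30,40); WM=38
i=14 t=33 v=9: DROP (t<38-3); WM=38
i=15 t=52 v=6: → [50,60); WM=51; [30,40) fires=8
i=16 t=36 v=9: DROP (t<51-3); WM=51

7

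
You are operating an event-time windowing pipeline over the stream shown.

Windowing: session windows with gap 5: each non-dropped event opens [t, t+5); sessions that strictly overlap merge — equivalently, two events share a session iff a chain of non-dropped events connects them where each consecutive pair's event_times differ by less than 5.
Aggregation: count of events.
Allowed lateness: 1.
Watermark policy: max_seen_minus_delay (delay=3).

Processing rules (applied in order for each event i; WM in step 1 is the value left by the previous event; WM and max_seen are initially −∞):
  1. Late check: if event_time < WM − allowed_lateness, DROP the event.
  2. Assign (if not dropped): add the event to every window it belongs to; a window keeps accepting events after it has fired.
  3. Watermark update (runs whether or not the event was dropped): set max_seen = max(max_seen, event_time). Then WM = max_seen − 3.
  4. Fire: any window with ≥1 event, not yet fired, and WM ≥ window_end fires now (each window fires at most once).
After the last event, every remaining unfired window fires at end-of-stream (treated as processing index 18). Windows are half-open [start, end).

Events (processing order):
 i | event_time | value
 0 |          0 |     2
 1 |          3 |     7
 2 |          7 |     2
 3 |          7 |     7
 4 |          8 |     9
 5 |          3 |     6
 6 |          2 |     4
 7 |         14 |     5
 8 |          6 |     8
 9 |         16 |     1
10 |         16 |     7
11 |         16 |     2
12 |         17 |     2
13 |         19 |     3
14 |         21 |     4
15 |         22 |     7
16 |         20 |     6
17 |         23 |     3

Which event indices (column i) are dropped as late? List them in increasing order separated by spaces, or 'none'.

i=0 t=0 v=2: → [0,5); WM=-3
i=1 t=3 v=7: → [0,8); WM=0
i=2 t=7 v=2: → [0,12); WM=4
i=3 t=7 v=7: → [0,12); WM=4
i=4 t=8 v=9: → [0,13); WM=5
i=5 t=3 v=6: DROP (t<5-1); WM=5
i=6 t=2 v=4: DROP (t<5-1); WM=5
i=7 t=14 v=5: → [14,19); WM=11
i=8 t=6 v=8: DROP (t<11-1); WM=11
i=9 t=16 v=1: → [14,21); WM=13
i=10 t=16 v=7: → [14,21); WM=13
i=11 t=16 v=2: → [14,21); WM=13
i=12 t=17 v=2: → [14,22); WM=14
i=13 t=19 v=3: → [14,24); WM=16
i=14 t=21 v=4: → [14,26); WM=18
i=15 t=22 v=7: → [14,27); WM=19
i=16 t=20 v=6: → [14,27); WM=19
i=17 t=23 v=3: → [14,28); WM=20

5 6 8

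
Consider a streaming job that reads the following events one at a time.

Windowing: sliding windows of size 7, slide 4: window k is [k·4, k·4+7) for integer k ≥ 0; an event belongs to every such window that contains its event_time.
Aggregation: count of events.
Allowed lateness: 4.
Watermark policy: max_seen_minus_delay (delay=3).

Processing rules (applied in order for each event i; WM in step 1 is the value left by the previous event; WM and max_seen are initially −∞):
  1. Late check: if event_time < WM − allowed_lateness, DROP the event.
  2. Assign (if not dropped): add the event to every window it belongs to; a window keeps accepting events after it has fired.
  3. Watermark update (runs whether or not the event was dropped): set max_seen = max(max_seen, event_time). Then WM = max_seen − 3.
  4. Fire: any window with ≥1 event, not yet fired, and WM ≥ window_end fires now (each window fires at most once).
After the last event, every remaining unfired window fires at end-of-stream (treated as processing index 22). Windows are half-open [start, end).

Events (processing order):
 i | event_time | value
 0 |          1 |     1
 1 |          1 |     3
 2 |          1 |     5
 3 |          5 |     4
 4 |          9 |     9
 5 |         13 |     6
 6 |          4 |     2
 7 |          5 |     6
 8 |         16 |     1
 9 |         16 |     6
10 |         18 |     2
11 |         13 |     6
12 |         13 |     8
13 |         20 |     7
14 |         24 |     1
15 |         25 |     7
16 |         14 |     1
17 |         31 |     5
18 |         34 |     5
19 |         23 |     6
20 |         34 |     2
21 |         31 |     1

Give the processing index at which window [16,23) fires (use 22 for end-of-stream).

17

i=0 t=1 v=1: → [0,7); WM=-2
i=1 t=1 v=3: → [0,7); WM=-2
i=2 t=1 v=5: → [0,7); WM=-2
i=3 t=5 v=4: → [4,11),[0,7); WM=2
i=4 t=9 v=9: → [8,15),[4,11); WM=6
i=5 t=13 v=6: → [12,19),[8,15); WM=10; [0,7) fires=4
i=6 t=4 v=2: DROP (t<10-4); WM=10
i=7 t=5 v=6: DROP (t<10-4); WM=10
i=8 t=16 v=1: → [16,23),[12,19); WM=13; [4,11) fires=2
i=9 t=16 v=6: → [16,23),[12,19); WM=13
i=10 t=18 v=2: → [16,23),[12,19); WM=15; [8,15) fires=2
i=11 t=13 v=6: → [12,19),[8,15); WM=15
i=12 t=13 v=8: → [12,19),[8,15); WM=15
i=13 t=20 v=7: → [20,27),[16,23); WM=17
i=14 t=24 v=1: → [24,31),[20,27); WM=21; [12,19) fires=6
i=15 t=25 v=7: → [24,31),[20,27); WM=22
i=16 t=14 v=1: DROP (t<22-4); WM=22
i=17 t=31 v=5: → [28,35); WM=28; [16,23) fires=4 [20,27) fires=3
i=18 t=34 v=5: → [32,39),[28,35); WM=31; [24,31) fires=2
i=19 t=23 v=6: DROP (t<31-4); WM=31
i=20 t=34 v=2: → [32,39),[28,35); WM=31
i=21 t=31 v=1: → [28,35); WM=31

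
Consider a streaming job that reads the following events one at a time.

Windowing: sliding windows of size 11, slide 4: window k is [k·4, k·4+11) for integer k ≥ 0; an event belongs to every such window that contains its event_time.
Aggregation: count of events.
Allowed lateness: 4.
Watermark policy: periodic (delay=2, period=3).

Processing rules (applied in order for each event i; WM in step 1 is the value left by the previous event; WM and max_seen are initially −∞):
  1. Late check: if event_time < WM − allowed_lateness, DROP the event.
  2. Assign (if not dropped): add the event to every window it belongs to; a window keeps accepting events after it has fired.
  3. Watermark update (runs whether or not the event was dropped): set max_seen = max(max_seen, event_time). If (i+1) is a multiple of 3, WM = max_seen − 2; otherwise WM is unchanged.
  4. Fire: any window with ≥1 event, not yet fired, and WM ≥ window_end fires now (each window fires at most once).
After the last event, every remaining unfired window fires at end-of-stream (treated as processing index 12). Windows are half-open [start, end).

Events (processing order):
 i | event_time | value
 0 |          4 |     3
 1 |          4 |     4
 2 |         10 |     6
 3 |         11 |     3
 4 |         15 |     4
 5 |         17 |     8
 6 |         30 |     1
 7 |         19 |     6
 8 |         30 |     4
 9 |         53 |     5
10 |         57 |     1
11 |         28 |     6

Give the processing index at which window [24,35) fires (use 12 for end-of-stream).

i=0 t=4 v=3: → [4,15),[0,11); WM=−∞
i=1 t=4 v=4: → [4,15),[0,11); WM=−∞
i=2 t=10 v=6: → [8,19),[4,15),[0,11); WM=8
i=3 t=11 v=3: → [8,19),[4,15); WM=8
i=4 t=15 v=4: → [12,23),[8,19); WM=8
i=5 t=17 v=8: → [16,27),[12,23),[8,19); WM=15; [0,11) fires=3 [4,15) fires=4
i=6 t=30 v=1: → [28,39),[24,35),[20,31); WM=15
i=7 t=19 v=6: → [16,27),[12,23); WM=15
i=8 t=30 v=4: → [28,39),[24,35),[20,31); WM=28; [8,19) fires=4 [12,23) fires=3 [16,27) fires=2
i=9 t=53 v=5: → [52,63),[48,59),[44,55); WM=28
i=10 t=57 v=1: → [56,67),[52,63),[48,59); WM=28
i=11 t=28 v=6: → [28,39),[24,35),[20,31); WM=55; [20,31) fires=3 [24,35) fires=3 [28,39) fires=3 [44,55) fires=1

11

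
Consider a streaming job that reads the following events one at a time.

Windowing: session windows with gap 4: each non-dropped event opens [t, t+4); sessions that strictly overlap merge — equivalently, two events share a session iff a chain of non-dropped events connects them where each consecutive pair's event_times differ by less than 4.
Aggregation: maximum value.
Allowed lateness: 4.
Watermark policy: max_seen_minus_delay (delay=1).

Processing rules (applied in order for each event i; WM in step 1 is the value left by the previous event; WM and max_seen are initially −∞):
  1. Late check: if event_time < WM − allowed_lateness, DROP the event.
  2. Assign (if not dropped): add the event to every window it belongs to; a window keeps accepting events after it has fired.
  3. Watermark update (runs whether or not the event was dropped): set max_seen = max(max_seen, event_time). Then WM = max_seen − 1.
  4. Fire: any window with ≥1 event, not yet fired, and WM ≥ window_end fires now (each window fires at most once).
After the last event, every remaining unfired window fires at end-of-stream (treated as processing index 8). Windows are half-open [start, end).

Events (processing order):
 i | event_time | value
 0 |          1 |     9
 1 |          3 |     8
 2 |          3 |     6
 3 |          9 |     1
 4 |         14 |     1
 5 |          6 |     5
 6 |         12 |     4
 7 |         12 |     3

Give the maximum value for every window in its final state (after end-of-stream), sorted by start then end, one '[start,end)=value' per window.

[1,7)=9 [9,18)=4

i=0 t=1 v=9: → [1,5); WM=0
i=1 t=3 v=8: → [1,7); WM=2
i=2 t=3 v=6: → [1,7); WM=2
i=3 t=9 v=1: → [9,13); WM=8
i=4 t=14 v=1: → [14,18); WM=13
i=5 t=6 v=5: DROP (t<13-4); WM=13
i=6 t=12 v=4: → [9,18); WM=13
i=7 t=12 v=3: → [9,18); WM=13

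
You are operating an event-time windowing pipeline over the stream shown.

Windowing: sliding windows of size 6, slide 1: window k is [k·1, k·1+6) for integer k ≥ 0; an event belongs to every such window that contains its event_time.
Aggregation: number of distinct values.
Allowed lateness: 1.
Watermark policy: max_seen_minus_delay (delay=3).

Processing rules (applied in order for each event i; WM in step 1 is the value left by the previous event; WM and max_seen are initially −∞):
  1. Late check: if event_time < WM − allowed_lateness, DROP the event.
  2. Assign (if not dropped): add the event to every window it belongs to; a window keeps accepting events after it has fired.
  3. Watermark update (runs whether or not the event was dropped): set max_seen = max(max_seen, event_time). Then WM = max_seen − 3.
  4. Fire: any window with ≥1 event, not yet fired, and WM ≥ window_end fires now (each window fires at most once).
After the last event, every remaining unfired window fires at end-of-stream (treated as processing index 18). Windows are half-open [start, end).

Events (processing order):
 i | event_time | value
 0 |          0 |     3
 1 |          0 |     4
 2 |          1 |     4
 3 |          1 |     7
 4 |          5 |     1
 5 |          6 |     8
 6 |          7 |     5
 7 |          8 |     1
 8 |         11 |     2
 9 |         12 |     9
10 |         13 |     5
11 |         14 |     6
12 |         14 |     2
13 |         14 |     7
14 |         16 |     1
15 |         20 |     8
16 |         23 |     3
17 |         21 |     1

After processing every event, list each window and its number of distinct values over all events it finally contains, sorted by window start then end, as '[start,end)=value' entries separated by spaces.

i=0 t=0 v=3: → [0,6); WM=-3
i=1 t=0 v=4: → [0,6); WM=-3
i=2 t=1 v=4: → [1,7),[0,6); WM=-2
i=3 t=1 v=7: → [1,7),[0,6); WM=-2
i=4 t=5 v=1: → [5,11),[4,10),[3,9),[2,8),[1,7),[0,6); WM=2
i=5 t=6 v=8: → [6,12),[5,11),[4,10),[3,9),[2,8),[1,7); WM=3
i=6 t=7 v=5: → [7,13),[6,12),[5,11),[4,10),[3,9),[2,8); WM=4
i=7 t=8 v=1: → [8,14),[7,13),[6,12),[5,11),[4,10),[3,9); WM=5
i=8 t=11 v=2: → [11,17),[10,16),[9,15),[8,14),[7,13),[6,12); WM=8; [0,6) fires=4 [1,7) fires=4 [2,8) fires=3
i=9 t=12 v=9: → [12,18),[11,17),[10,16),[9,15),[8,14),[7,13); WM=9; [3,9) fires=3
i=10 t=13 v=5: → [13,19),[12,18),[11,17),[10,16),[9,15),[8,14); WM=10; [4,10) fires=3
i=11 t=14 v=6: → [14,20),[13,19),[12,18),[11,17),[10,16),[9,15); WM=11; [5,11) fires=3
i=12 t=14 v=2: → [14,20),[13,19),[12,18),[11,17),[10,16),[9,15); WM=11
i=13 t=14 v=7: → [14,20),[13,19),[12,18),[11,17),[10,16),[9,15); WM=11
i=14 t=16 v=1: → [16,22),[15,21),[14,20),[13,19),[12,18),[11,17); WM=13; [6,12) fires=4 [7,13) fires=4
i=15 t=20 v=8: → [20,26),[19,25),[18,24),[17,23),[16,22),[15,21); WM=17; [8,14) fires=4 [9,15) fires=5 [10,16) fires=5 [11,17) fires=6
i=16 t=23 v=3: → [23,29),[22,28),[21,27),[20,26),[19,25),[18,24); WM=20; [12,18) fires=6 [13,19) fires=5 [14,20) fires=4
i=17 t=21 v=1: → [21,27),[20,26),[19,25),[18,24),[17,23),[16,22); WM=20

[0,6)=4 [1,7)=4 [2,8)=3 [3,9)=3 [4,10)=3 [5,11)=3 [6,12)=4 [7,13)=4 [8,14)=4 [9,15)=5 [10,16)=5 [11,17)=6 [12,18)=6 [13,19)=5 [14,20)=4 [15,21)=2 [16,22)=2 [17,23)=2 [18,24)=3 [19,25)=3 [20,26)=3 [21,27)=2 [22,28)=1 [23,29)=1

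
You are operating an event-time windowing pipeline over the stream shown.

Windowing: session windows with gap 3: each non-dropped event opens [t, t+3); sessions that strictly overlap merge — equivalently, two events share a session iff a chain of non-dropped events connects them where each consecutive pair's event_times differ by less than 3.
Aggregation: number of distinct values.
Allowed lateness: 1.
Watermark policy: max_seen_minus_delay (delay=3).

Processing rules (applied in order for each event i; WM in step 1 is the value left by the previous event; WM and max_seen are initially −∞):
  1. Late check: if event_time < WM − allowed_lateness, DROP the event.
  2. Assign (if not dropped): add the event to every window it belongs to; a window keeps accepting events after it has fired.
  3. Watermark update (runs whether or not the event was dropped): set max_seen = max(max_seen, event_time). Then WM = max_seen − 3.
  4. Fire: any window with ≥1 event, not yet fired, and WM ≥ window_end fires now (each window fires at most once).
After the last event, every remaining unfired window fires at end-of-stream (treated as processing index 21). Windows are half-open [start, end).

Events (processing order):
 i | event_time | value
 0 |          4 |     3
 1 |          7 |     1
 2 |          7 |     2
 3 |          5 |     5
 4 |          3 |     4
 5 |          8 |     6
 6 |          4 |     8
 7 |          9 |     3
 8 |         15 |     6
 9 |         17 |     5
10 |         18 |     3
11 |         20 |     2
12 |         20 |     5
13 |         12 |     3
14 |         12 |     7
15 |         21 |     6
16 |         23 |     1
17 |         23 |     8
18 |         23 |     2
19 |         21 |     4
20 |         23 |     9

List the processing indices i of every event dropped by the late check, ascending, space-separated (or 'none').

i=0 t=4 v=3: → [4,7); WM=1
i=1 t=7 v=1: → [7,10); WM=4
i=2 t=7 v=2: → [7,10); WM=4
i=3 t=5 v=5: → [4,10); WM=4
i=4 t=3 v=4: → [3,10); WM=4
i=5 t=8 v=6: → [3,11); WM=5
i=6 t=4 v=8: → [3,11); WM=5
i=7 t=9 v=3: → [3,12); WM=6
i=8 t=15 v=6: → [15,18); WM=12
i=9 t=17 v=5: → [15,20); WM=14
i=10 t=18 v=3: → [15,21); WM=15
i=11 t=20 v=2: → [15,23); WM=17
i=12 t=20 v=5: → [15,23); WM=17
i=13 t=12 v=3: DROP (t<17-1); WM=17
i=14 t=12 v=7: DROP (t<17-1); WM=17
i=15 t=21 v=6: → [15,24); WM=18
i=16 t=23 v=1: → [15,26); WM=20
i=17 t=23 v=8: → [15,26); WM=20
i=18 t=23 v=2: → [15,26); WM=20
i=19 t=21 v=4: → [15,26); WM=20
i=20 t=23 v=9: → [15,26); WM=20

13 14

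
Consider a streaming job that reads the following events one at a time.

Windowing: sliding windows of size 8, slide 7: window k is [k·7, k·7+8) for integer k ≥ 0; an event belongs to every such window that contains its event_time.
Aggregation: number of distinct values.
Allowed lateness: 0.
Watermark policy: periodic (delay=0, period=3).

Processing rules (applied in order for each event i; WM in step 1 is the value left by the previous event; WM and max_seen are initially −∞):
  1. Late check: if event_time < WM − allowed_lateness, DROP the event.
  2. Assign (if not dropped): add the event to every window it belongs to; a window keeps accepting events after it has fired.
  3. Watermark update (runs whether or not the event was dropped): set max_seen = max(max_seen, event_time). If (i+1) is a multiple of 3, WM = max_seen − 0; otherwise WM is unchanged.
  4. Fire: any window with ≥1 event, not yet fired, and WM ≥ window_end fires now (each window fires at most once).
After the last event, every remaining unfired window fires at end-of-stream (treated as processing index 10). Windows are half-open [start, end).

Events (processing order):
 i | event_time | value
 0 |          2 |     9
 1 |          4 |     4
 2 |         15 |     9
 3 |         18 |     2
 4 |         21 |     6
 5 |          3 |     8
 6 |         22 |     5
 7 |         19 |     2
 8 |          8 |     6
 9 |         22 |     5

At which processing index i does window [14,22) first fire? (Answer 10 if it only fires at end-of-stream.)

i=0 t=2 v=9: → [0,8); WM=−∞
i=1 t=4 v=4: → [0,8); WM=−∞
i=2 t=15 v=9: → [14,22); WM=15; [0,8) fires=2
i=3 t=18 v=2: → [14,22); WM=15
i=4 t=21 v=6: → [21,29),[14,22); WM=15
i=5 t=3 v=8: DROP (t<15-0); WM=21
i=6 t=22 v=5: → [21,29); WM=21
i=7 t=19 v=2: DROP (t<21-0); WM=21
i=8 t=8 v=6: DROP (t<21-0); WM=22; [14,22) fires=3
i=9 t=22 v=5: → [21,29); WM=22

8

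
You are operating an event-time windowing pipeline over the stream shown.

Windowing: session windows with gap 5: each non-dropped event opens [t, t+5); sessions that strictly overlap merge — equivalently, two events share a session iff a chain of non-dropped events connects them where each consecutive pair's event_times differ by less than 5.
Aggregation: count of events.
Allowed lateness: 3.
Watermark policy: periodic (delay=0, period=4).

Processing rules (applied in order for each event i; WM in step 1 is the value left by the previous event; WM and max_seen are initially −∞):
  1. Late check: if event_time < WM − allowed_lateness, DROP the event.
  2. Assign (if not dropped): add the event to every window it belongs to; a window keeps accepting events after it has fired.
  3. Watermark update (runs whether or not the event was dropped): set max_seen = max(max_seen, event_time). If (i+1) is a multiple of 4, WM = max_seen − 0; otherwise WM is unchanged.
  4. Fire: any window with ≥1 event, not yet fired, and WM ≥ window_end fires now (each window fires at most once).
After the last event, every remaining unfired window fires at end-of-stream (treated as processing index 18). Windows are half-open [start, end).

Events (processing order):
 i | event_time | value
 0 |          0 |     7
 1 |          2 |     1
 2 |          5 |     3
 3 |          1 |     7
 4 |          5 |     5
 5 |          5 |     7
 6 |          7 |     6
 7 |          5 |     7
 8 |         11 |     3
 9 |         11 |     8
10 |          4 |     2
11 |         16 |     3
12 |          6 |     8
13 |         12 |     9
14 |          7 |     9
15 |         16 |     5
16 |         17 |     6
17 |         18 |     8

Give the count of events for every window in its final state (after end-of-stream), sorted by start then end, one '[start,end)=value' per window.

i=0 t=0 v=7: → [0,5); WM=−∞
i=1 t=2 v=1: → [0,7); WM=−∞
i=2 t=5 v=3: → [0,10); WM=−∞
i=3 t=1 v=7: → [0,10); WM=5
i=4 t=5 v=5: → [0,10); WM=5
i=5 t=5 v=7: → [0,10); WM=5
i=6 t=7 v=6: → [0,12); WM=5
i=7 t=5 v=7: → [0,12); WM=7
i=8 t=11 v=3: → [0,16); WM=7
i=9 t=11 v=8: → [0,16); WM=7
i=10 t=4 v=2: → [0,16); WM=7
i=11 t=16 v=3: → [16,21); WM=16
i=12 t=6 v=8: DROP (t<16-3); WM=16
i=13 t=12 v=9: DROP (t<16-3); WM=16
i=14 t=7 v=9: DROP (t<16-3); WM=16
i=15 t=16 v=5: → [16,21); WM=16
i=16 t=17 v=6: → [16,22); WM=16
i=17 t=18 v=8: → [16,23); WM=16

[0,16)=11 [16,23)=4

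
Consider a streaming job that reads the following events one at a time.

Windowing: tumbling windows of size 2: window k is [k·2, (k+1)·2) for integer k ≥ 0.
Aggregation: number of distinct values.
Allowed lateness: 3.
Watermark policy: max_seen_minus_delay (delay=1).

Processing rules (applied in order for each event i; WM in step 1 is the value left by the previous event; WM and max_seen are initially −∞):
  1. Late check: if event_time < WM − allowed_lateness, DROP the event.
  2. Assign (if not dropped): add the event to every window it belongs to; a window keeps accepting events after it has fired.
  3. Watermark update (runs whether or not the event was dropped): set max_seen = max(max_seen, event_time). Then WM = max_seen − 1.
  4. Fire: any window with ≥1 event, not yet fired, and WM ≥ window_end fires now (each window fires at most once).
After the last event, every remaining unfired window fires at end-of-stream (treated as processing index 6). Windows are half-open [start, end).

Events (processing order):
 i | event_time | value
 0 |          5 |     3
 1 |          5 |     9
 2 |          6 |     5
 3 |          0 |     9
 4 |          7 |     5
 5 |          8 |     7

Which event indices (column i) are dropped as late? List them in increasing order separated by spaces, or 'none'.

i=0 t=5 v=3: → [4,6); WM=4
i=1 t=5 v=9: → [4,6); WM=4
i=2 t=6 v=5: → [6,8); WM=5
i=3 t=0 v=9: DROP (t<5-3); WM=5
i=4 t=7 v=5: → [6,8); WM=6; [4,6) fires=2
i=5 t=8 v=7: → [8,10); WM=7

3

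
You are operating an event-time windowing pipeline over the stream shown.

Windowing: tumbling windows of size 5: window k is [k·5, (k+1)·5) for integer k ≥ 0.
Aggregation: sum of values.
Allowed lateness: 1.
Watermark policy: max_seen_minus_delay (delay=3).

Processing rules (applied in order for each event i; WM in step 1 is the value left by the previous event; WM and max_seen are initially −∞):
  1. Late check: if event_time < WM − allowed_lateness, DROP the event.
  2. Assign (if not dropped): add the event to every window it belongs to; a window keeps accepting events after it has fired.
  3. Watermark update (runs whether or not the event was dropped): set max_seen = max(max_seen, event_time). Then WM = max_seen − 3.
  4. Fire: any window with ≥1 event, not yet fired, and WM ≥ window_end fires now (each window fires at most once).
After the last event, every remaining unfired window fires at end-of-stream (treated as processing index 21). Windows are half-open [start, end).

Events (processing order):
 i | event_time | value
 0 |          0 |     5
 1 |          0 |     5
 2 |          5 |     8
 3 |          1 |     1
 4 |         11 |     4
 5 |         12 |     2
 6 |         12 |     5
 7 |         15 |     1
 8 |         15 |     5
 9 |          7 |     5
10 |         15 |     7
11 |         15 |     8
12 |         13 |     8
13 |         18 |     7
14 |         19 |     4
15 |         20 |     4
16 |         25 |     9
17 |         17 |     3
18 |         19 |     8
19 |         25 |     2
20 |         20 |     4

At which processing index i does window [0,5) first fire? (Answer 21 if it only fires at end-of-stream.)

4

i=0 t=0 v=5: → [0,5); WM=-3
i=1 t=0 v=5: → [0,5); WM=-3
i=2 t=5 v=8: → [5,10); WM=2
i=3 t=1 v=1: → [0,5); WM=2
i=4 t=11 v=4: → [10,15); WM=8; [0,5) fires=11
i=5 t=12 v=2: → [10,15); WM=9
i=6 t=12 v=5: → [10,15); WM=9
i=7 t=15 v=1: → [15,20); WM=12; [5,10) fires=8
i=8 t=15 v=5: → [15,20); WM=12
i=9 t=7 v=5: DROP (t<12-1); WM=12
i=10 t=15 v=7: → [15,20); WM=12
i=11 t=15 v=8: → [15,20); WM=12
i=12 t=13 v=8: → [10,15); WM=12
i=13 t=18 v=7: → [15,20); WM=15; [10,15) fires=19
i=14 t=19 v=4: → [15,20); WM=16
i=15 t=20 v=4: → [20,25); WM=17
i=16 t=25 v=9: → [25,30); WM=22; [15,20) fires=32
i=17 t=17 v=3: DROP (t<22-1); WM=22
i=18 t=19 v=8: DROP (t<22-1); WM=22
i=19 t=25 v=2: → [25,30); WM=22
i=20 t=20 v=4: DROP (t<22-1); WM=22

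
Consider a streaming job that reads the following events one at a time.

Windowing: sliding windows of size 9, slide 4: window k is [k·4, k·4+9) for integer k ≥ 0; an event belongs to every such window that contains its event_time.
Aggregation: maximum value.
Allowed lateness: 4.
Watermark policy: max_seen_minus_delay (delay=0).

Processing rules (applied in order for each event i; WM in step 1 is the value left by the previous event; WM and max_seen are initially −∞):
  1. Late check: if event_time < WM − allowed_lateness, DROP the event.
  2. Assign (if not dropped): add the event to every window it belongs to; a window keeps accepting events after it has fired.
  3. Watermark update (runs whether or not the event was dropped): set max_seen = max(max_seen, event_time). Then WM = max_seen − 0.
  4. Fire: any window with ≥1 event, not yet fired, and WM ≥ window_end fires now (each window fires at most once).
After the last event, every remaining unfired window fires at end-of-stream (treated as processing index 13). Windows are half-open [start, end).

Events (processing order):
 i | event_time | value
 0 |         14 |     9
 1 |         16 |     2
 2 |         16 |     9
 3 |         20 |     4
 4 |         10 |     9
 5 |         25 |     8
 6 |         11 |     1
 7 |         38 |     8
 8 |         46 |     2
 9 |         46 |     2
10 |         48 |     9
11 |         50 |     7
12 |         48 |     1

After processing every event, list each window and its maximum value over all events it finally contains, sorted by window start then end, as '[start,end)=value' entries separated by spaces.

i=0 t=14 v=9: → [12,21),[8,17); WM=14
i=1 t=16 v=2: → [16,25),[12,21),[8,17); WM=16
i=2 t=16 v=9: → [16,25),[12,21),[8,17); WM=16
i=3 t=20 v=4: → [20,29),[16,25),[12,21); WM=20; [8,17) fires=9
i=4 t=10 v=9: DROP (t<20-4); WM=20
i=5 t=25 v=8: → [24,33),[20,29); WM=25; [12,21) fires=9 [16,25) fires=9
i=6 t=11 v=1: DROP (t<25-4); WM=25
i=7 t=38 v=8: → [36,45),[32,41); WM=38; [20,29) fires=8 [24,33) fires=8
i=8 t=46 v=2: → [44,53),[40,49); WM=46; [32,41) fires=8 [36,45) fires=8
i=9 t=46 v=2: → [44,53),[40,49); WM=46
i=10 t=48 v=9: → [48,57),[44,53),[40,49); WM=48
i=11 t=50 v=7: → [48,57),[44,53); WM=50; [40,49) fires=9
i=12 t=48 v=1: → [48,57),[44,53),[40,49); WM=50

[8,17)=9 [12,21)=9 [16,25)=9 [20,29)=8 [24,33)=8 [32,41)=8 [36,45)=8 [40,49)=9 [44,53)=9 [48,57)=9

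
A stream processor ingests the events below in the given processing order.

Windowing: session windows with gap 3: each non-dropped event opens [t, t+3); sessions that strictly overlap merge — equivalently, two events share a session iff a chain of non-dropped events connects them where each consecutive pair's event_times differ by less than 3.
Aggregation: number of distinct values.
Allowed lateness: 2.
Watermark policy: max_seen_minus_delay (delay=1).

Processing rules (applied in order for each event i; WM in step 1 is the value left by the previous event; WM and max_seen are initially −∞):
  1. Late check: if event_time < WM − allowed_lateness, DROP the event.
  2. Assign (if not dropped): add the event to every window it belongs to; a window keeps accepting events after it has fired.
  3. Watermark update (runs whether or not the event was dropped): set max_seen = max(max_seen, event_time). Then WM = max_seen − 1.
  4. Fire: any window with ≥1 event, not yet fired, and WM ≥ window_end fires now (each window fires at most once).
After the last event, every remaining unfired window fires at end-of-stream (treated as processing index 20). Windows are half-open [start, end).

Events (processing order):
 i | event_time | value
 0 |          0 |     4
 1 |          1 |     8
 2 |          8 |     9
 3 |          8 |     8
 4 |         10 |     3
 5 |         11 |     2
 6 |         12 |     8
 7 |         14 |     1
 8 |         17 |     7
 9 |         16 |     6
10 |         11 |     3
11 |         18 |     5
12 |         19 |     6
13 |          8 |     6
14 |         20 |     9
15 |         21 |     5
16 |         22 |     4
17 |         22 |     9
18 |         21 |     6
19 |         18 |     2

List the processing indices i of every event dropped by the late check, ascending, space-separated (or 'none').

10 13 19

i=0 t=0 v=4: → [0,3); WM=-1
i=1 t=1 v=8: → [0,4); WM=0
i=2 t=8 v=9: → [8,11); WM=7
i=3 t=8 v=8: → [8,11); WM=7
i=4 t=10 v=3: → [8,13); WM=9
i=5 t=11 v=2: → [8,14); WM=10
i=6 t=12 v=8: → [8,15); WM=11
i=7 t=14 v=1: → [8,17); WM=13
i=8 t=17 v=7: → [17,20); WM=16
i=9 t=16 v=6: → [8,20); WM=16
i=10 t=11 v=3: DROP (t<16-2); WM=16
i=11 t=18 v=5: → [8,21); WM=17
i=12 t=19 v=6: → [8,22); WM=18
i=13 t=8 v=6: DROP (t<18-2); WM=18
i=14 t=20 v=9: → [8,23); WM=19
i=15 t=21 v=5: → [8,24); WM=20
i=16 t=22 v=4: → [8,25); WM=21
i=17 t=22 v=9: → [8,25); WM=21
i=18 t=21 v=6: → [8,25); WM=21
i=19 t=18 v=2: DROP (t<21-2); WM=21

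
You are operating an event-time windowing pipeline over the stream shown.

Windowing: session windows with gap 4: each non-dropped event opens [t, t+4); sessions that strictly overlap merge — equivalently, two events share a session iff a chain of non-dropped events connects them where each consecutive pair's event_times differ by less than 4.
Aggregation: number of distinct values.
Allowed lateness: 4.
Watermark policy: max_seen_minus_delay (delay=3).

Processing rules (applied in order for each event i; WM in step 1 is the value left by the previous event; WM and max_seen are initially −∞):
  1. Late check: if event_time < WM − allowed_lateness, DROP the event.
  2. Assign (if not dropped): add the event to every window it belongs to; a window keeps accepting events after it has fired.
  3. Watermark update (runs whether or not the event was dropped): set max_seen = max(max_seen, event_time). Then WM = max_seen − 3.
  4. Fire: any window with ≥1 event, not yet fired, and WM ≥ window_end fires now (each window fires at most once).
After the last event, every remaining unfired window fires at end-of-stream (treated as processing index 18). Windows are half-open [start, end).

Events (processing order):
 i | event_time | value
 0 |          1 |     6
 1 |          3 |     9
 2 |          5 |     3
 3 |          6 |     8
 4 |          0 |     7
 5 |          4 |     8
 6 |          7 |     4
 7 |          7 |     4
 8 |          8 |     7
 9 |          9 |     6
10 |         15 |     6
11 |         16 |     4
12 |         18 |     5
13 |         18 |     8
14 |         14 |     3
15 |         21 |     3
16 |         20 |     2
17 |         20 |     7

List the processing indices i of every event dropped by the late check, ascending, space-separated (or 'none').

i=0 t=1 v=6: → [1,5); WM=-2
i=1 t=3 v=9: → [1,7); WM=0
i=2 t=5 v=3: → [1,9); WM=2
i=3 t=6 v=8: → [1,10); WM=3
i=4 t=0 v=7: → [0,10); WM=3
i=5 t=4 v=8: → [0,10); WM=3
i=6 t=7 v=4: → [0,11); WM=4
i=7 t=7 v=4: → [0,11); WM=4
i=8 t=8 v=7: → [0,12); WM=5
i=9 t=9 v=6: → [0,13); WM=6
i=10 t=15 v=6: → [15,19); WM=12
i=11 t=16 v=4: → [15,20); WM=13
i=12 t=18 v=5: → [15,22); WM=15
i=13 t=18 v=8: → [15,22); WM=15
i=14 t=14 v=3: → [14,22); WM=15
i=15 t=21 v=3: → [14,25); WM=18
i=16 t=20 v=2: → [14,25); WM=18
i=17 t=20 v=7: → [14,25); WM=18

none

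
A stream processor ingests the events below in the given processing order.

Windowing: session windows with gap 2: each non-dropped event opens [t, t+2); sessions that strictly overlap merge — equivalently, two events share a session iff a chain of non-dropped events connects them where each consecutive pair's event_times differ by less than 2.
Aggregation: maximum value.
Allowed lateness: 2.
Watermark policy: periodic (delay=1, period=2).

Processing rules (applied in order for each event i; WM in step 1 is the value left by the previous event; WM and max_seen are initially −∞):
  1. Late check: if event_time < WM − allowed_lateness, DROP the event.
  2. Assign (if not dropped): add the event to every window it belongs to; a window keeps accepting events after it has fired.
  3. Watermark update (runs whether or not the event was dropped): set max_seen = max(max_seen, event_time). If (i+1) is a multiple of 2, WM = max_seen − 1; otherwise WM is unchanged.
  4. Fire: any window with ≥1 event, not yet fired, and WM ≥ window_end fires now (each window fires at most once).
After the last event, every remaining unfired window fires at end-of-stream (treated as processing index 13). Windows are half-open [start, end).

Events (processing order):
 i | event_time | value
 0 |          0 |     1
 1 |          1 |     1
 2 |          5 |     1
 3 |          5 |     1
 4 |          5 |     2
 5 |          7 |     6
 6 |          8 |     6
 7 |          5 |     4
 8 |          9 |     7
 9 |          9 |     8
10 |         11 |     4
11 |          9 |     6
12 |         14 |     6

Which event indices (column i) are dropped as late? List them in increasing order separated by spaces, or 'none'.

none

i=0 t=0 v=1: → [0,2); WM=−∞
i=1 t=1 v=1: → [0,3); WM=0
i=2 t=5 v=1: → [5,7); WM=0
i=3 t=5 v=1: → [5,7); WM=4
i=4 t=5 v=2: → [5,7); WM=4
i=5 t=7 v=6: → [7,9); WM=6
i=6 t=8 v=6: → [7,10); WM=6
i=7 t=5 v=4: → [5,7); WM=7
i=8 t=9 v=7: → [7,11); WM=7
i=9 t=9 v=8: → [7,11); WM=8
i=10 t=11 v=4: → [11,13); WM=8
i=11 t=9 v=6: → [7,11); WM=10
i=12 t=14 v=6: → [14,16); WM=10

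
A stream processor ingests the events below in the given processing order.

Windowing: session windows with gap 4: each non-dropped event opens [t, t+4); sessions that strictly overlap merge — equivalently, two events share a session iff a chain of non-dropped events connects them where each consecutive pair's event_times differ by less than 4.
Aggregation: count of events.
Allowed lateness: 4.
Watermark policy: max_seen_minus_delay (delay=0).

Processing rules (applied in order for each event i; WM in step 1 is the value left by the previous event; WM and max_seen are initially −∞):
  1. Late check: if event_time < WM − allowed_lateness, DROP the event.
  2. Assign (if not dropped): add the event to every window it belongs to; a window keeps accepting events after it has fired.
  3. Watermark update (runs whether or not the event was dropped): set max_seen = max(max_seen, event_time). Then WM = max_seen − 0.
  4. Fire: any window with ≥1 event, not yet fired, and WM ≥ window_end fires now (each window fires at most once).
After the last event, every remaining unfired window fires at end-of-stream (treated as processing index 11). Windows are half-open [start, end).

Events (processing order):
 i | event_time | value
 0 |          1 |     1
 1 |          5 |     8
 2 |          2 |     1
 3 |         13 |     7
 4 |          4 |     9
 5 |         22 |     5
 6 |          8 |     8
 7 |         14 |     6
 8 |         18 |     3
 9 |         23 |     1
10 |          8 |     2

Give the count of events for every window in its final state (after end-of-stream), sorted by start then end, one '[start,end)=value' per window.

[1,9)=3 [13,17)=1 [18,22)=1 [22,27)=2

i=0 t=1 v=1: → [1,5); WM=1
i=1 t=5 v=8: → [5,9); WM=5
i=2 t=2 v=1: → [1,9); WM=5
i=3 t=13 v=7: → [13,17); WM=13
i=4 t=4 v=9: DROP (t<13-4); WM=13
i=5 t=22 v=5: → [22,26); WM=22
i=6 t=8 v=8: DROP (t<22-4); WM=22
i=7 t=14 v=6: DROP (t<22-4); WM=22
i=8 t=18 v=3: → [18,22); WM=22
i=9 t=23 v=1: → [22,27); WM=23
i=10 t=8 v=2: DROP (t<23-4); WM=23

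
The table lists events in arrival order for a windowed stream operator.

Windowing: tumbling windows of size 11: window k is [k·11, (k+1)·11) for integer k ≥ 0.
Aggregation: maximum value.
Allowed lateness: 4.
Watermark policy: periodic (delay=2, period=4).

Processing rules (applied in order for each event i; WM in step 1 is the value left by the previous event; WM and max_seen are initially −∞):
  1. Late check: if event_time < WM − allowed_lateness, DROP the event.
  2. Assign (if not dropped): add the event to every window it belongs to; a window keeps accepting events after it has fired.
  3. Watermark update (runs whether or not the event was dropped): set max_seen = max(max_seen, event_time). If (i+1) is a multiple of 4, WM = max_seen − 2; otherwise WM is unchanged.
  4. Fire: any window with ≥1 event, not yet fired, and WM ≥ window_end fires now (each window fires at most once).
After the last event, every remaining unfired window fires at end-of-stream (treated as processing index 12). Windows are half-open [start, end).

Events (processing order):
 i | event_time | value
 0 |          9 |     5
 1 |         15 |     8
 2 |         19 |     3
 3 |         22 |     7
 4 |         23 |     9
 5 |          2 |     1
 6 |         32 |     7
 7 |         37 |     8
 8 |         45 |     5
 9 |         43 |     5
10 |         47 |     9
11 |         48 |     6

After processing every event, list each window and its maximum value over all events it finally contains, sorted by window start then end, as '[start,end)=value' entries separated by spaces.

i=0 t=9 v=5: → [0,11); WM=−∞
i=1 t=15 v=8: → [11,22); WM=−∞
i=2 t=19 v=3: → [11,22); WM=−∞
i=3 t=22 v=7: → [22,33); WM=20; [0,11) fires=5
i=4 t=23 v=9: → [22,33); WM=20
i=5 t=2 v=1: DROP (t<20-4); WM=20
i=6 t=32 v=7: → [22,33); WM=20
i=7 t=37 v=8: → [33,44); WM=35; [11,22) fires=8 [22,33) fires=9
i=8 t=45 v=5: → [44,55); WM=35
i=9 t=43 v=5: → [33,44); WM=35
i=10 t=47 v=9: → [44,55); WM=35
i=11 t=48 v=6: → [44,55); WM=46; [33,44) fires=8

[0,11)=5 [11,22)=8 [22,33)=9 [33,44)=8 [44,55)=9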